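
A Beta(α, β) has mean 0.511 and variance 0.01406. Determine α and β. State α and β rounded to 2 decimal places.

α = 8.57, β = 8.20

Let s = α+β. The Beta variance is μ(1−μ)/(s+1).
So s+1 = μ(1−μ)/σ² = (0.511×0.489)/0.01406 = 0.249879/0.01406 = 17.7723, giving s = 16.7723.
Then α = μs = 0.511×16.7723 = 8.57 and β = (1−μ)s = 0.489×16.7723 = 8.20.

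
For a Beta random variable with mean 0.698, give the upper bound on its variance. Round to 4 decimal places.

0.2108

Var = μ(1−μ)/(α+β+1), which approaches μ(1−μ) as α+β → 0.
So the supremum is μ(1−μ) = 0.698×0.302 = 0.2108.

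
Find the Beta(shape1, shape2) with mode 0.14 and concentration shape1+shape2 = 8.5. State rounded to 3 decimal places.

Mode = (shape1−1)/(κ−2) with κ = shape1+shape2, so shape1−1 = 0.14·6.5 = 0.910.
shape1 = 1.910; shape2 = κ − shape1 = 6.590.

shape1 = 1.910, shape2 = 6.590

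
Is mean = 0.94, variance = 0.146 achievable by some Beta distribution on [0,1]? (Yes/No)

No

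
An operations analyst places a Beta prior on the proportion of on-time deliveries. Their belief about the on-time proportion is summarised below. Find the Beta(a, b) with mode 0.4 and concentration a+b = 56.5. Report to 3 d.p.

a = 22.800, b = 33.700

Since the density peak of Beta(a,b) is at (a−1)/(a+b−2),
a = 1 + 0.4(56.5−2) = 22.800 and b = 56.5 − 22.800 = 33.700.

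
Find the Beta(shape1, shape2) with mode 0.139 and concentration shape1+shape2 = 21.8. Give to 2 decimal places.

Since the density peak of Beta(shape1,shape2) is at (shape1−1)/(shape1+shape2−2),
shape1 = 1 + 0.139(21.8−2) = 3.75 and shape2 = 21.8 − 3.75 = 18.05.

shape1 = 3.75, shape2 = 18.05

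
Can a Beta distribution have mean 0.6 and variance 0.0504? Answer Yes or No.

Yes

A Beta with mean μ has variance μ(1−μ)/(α+β+1) < μ(1−μ).
Here μ(1−μ) = 0.6×0.4 = 0.24, and 0.0504 < 0.24.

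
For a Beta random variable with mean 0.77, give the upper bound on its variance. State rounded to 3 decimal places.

Var = μ(1−μ)/(α+β+1), which approaches μ(1−μ) as α+β → 0.
So the supremum is μ(1−μ) = 0.77×0.23 = 0.177.

0.177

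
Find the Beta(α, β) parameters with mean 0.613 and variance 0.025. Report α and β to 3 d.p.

Write ν = α+β; then α = μν and Var = μ(1−μ)/(ν+1).
ν = μ(1−μ)/Var − 1 = 0.237231/0.025 − 1 = 8.4892.
α = 0.613·8.4892 = 5.204, β = 0.387·8.4892 = 3.285.

α = 5.204, β = 3.285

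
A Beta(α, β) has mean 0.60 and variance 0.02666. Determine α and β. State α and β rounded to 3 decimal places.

By moment matching, α+β = μ(1−μ)/σ² − 1 = (0.60·0.40)/0.02666 − 1 = 9.0023 − 1 = 8.0023.
Since α/(α+β) = μ, α = 0.60·8.0023 = 4.801 and β = 0.40·8.0023 = 3.201.

α = 4.801, β = 3.201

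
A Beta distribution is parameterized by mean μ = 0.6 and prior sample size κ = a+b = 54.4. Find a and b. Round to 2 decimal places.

a = μκ = 0.6×54.4 = 32.64 and b = (1−μ)κ = 0.4×54.4 = 21.76.

a = 32.64, b = 21.76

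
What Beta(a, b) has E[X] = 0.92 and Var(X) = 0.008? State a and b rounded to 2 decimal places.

a = 7.54, b = 0.66

Write ν = a+b; then a = μν and Var = μ(1−μ)/(ν+1).
ν = μ(1−μ)/Var − 1 = 0.0736/0.008 − 1 = 8.2000.
a = 0.92·8.2000 = 7.54, b = 0.08·8.2000 = 0.66.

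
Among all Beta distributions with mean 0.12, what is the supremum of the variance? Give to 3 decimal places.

Var = μ(1−μ)/(α+β+1), which approaches μ(1−μ) as α+β → 0.
So the supremum is μ(1−μ) = 0.12×0.88 = 0.106.

0.106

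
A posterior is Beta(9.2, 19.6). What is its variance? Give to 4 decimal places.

α+β = 28.8 and αβ = 180.32, so Var = αβ/[(α+β)²(α+β+1)] = 180.32/24717.312 = 0.0073.

0.0073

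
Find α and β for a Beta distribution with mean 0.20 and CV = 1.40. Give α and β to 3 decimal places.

α = 0.208, β = 0.833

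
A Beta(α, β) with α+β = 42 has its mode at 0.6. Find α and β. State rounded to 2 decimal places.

Mode = (α−1)/(κ−2) with κ = α+β, so α−1 = 0.6·40 = 24.00.
α = 25.00; β = κ − α = 17.00.

α = 25.00, β = 17.00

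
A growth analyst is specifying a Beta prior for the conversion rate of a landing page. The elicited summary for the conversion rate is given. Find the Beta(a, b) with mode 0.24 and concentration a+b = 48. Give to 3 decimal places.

a = 12.040, b = 35.960

For a,b>1 the mode is (a−1)/(a+b−2), so a = mode·(κ−2)+1 = 0.24×46+1 = 12.040.
And b = (1−mode)·(κ−2)+1 = 0.76×46+1 = 35.960.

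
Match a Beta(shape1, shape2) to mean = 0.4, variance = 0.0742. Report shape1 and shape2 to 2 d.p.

Write ν = shape1+shape2; then shape1 = μν and Var = μ(1−μ)/(ν+1).
ν = μ(1−μ)/Var − 1 = 0.24/0.0742 − 1 = 2.2345.
shape1 = 0.4·2.2345 = 0.89, shape2 = 0.6·2.2345 = 1.34.

shape1 = 0.89, shape2 = 1.34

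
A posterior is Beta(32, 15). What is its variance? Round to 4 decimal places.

μ = 32/47 = 0.680851; Var = μ(1−μ)/(α+β+1) = 0.2172929/48 = 0.0045.

0.0045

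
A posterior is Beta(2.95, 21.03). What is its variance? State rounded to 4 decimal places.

0.0043

Var = αβ/[(α+β)²(α+β+1)] = (2.95×21.03)/(23.98²×24.98) = 62.0385/14364.509192 = 0.0043.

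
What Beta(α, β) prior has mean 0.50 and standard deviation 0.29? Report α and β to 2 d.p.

Variance = 0.29² = 0.0841. The moment-matching identity α+β = μ(1−μ)/Var − 1 gives
α+β = 0.2500/0.0841 − 1 = 1.9727, so α = μ·1.9727 = 0.99 and β = (1−μ)·1.9727 = 0.99.

α = 0.99, β = 0.99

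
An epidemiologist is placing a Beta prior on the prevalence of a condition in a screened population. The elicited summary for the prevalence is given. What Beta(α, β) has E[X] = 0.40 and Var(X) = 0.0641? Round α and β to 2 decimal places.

Let s = α+β. The Beta variance is μ(1−μ)/(s+1).
So s+1 = μ(1−μ)/σ² = (0.40×0.60)/0.0641 = 0.2400/0.0641 = 3.7441, giving s = 2.7441.
Then α = μs = 0.40×2.7441 = 1.10 and β = (1−μ)s = 0.60×2.7441 = 1.65.

α = 1.10, β = 1.65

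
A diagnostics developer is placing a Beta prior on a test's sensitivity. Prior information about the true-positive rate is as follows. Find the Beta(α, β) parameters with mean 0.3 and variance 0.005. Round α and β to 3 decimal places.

α = 12.300, β = 28.700

By moment matching, α+β = μ(1−μ)/σ² − 1 = (0.3·0.7)/0.005 − 1 = 42.0000 − 1 = 41.0000.
Since α/(α+β) = μ, α = 0.3·41.0000 = 12.300 and β = 0.7·41.0000 = 28.700.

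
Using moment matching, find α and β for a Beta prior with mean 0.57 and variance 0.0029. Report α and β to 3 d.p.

By moment matching, α+β = μ(1−μ)/σ² − 1 = (0.57·0.43)/0.0029 − 1 = 84.5172 − 1 = 83.5172.
Since α/(α+β) = μ, α = 0.57·83.5172 = 47.605 and β = 0.43·83.5172 = 35.912.

α = 47.605, β = 35.912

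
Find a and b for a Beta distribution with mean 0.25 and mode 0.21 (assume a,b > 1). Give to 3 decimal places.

a = 3.625, b = 10.875

With s = a+b: μ = a/s and mode = (a−1)/(s−2). Eliminating a = μs,
μs − 1 = m(s−2) ⇒ s(μ−m) = 1−2m ⇒ s = 0.58/0.04 = 14.5000.
So a = μs = 3.625, b = (1−μ)s = 10.875.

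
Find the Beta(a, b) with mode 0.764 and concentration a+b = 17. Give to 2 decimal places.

a = 12.46, b = 4.54

Mode = (a−1)/(κ−2) with κ = a+b, so a−1 = 0.764·15 = 11.46.
a = 12.46; b = κ − a = 4.54.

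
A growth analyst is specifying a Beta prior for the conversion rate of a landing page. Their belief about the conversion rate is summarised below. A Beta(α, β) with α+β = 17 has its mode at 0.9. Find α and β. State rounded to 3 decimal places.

Mode = (α−1)/(κ−2) with κ = α+β, so α−1 = 0.9·15 = 13.500.
α = 14.500; β = κ − α = 2.500.

α = 14.500, β = 2.500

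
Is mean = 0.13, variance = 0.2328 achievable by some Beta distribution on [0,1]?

A Beta with mean μ has variance μ(1−μ)/(α+β+1) < μ(1−μ).
Here μ(1−μ) = 0.13×0.87 = 0.1131, and 0.2328 ≥ 0.1131.

No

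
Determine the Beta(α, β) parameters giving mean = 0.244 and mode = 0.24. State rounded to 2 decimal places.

α = 31.72, β = 98.28

Let s = α+β. Mean gives α = μs = 0.244s; mode gives (α−1)/(s−2) = 0.24.
Substituting: 0.244s − 1 = 0.24(s−2) = 0.24s − 0.48, so 0.004s = 0.52 and s = 130.0000.
Then α = 0.244×130.0000 = 31.72 and β = s−α = 98.28.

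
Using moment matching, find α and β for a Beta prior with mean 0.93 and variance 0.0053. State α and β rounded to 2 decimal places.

α = 10.49, β = 0.79

Let s = α+β. The Beta variance is μ(1−μ)/(s+1).
So s+1 = μ(1−μ)/σ² = (0.93×0.07)/0.0053 = 0.0651/0.0053 = 12.2830, giving s = 11.2830.
Then α = μs = 0.93×11.2830 = 10.49 and β = (1−μ)s = 0.07×11.2830 = 0.79.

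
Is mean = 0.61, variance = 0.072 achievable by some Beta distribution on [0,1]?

Yes

The Beta variance bound is σ² < μ(1−μ).
Here μ(1−μ) = 0.61×0.39 = 0.2379, and 0.072 < 0.2379.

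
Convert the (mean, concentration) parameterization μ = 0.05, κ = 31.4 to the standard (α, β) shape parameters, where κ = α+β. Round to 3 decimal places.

α = μκ = 0.05×31.4 = 1.570 and β = (1−μ)κ = 0.95×31.4 = 29.830.

α = 1.570, β = 29.830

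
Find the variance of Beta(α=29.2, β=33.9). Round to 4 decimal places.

α+β = 63.1 and αβ = 989.88, so Var = αβ/[(α+β)²(α+β+1)] = 989.88/255221.201 = 0.0039.

0.0039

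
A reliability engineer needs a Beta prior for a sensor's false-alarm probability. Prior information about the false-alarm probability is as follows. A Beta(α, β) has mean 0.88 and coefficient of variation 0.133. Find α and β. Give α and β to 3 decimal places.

α = 5.904, β = 0.805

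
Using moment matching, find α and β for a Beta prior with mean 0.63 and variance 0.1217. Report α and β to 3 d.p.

α = 0.577, β = 0.339

By moment matching, α+β = μ(1−μ)/σ² − 1 = (0.63·0.37)/0.1217 − 1 = 1.9154 − 1 = 0.9154.
Since α/(α+β) = μ, α = 0.63·0.9154 = 0.577 and β = 0.37·0.9154 = 0.339.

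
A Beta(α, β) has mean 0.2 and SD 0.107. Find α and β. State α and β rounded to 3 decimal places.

σ² = 0.107² = 0.011449.
With s = α+β, Var = μ(1−μ)/(s+1), so s+1 = (0.2×0.8)/0.011449 = 13.9750 and s = 12.9750.
α = μs = 2.595, β = (1−μ)s = 10.380.

α = 2.595, β = 10.380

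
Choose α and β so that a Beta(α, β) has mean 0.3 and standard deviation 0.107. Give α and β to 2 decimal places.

σ² = 0.107² = 0.011449.
With s = α+β, Var = μ(1−μ)/(s+1), so s+1 = (0.3×0.7)/0.011449 = 18.3422 and s = 17.3422.
α = μs = 5.20, β = (1−μ)s = 12.14.

α = 5.20, β = 12.14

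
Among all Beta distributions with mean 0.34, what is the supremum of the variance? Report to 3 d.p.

For fixed mean μ the Beta variance is μ(1−μ)/(α+β+1), increasing as α+β decreases.
Its least upper bound (not attained) is μ(1−μ) = 0.34·0.66 = 0.224.

0.224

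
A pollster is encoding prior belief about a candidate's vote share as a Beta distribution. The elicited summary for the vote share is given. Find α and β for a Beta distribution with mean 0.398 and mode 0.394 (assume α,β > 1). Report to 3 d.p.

With s = α+β: μ = α/s and mode = (α−1)/(s−2). Eliminating α = μs,
μs − 1 = m(s−2) ⇒ s(μ−m) = 1−2m ⇒ s = 0.212/0.004 = 53.0000.
So α = μs = 21.094, β = (1−μ)s = 31.906.

α = 21.094, β = 31.906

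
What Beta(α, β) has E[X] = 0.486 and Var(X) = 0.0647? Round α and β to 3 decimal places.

α = 1.390, β = 1.471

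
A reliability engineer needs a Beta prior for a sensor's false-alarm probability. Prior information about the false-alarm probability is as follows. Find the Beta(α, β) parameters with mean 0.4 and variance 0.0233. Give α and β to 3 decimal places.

α = 3.720, β = 5.580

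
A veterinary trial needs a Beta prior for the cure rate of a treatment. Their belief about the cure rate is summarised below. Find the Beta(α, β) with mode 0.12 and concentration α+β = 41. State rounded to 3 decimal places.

Mode = (α−1)/(κ−2) with κ = α+β, so α−1 = 0.12·39 = 4.680.
α = 5.680; β = κ − α = 35.320.

α = 5.680, β = 35.320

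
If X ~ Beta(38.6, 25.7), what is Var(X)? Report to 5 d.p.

0.00367

α+β = 64.3 and αβ = 992.02, so Var = αβ/[(α+β)²(α+β+1)] = 992.02/269982.197 = 0.00367.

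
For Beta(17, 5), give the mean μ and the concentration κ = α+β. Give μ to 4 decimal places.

κ = α+β = 17+5 = 22; μ = α/κ = 17/22 = 0.7727.

μ = 0.7727, κ = 22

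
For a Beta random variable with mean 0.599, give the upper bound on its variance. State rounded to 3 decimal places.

0.240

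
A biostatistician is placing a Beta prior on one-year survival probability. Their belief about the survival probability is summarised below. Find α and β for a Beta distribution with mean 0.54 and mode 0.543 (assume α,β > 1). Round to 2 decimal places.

α = 15.48, β = 13.19

Let s = α+β. Mean gives α = μs = 0.54s; mode gives (α−1)/(s−2) = 0.543.
Substituting: 0.54s − 1 = 0.543(s−2) = 0.543s − 1.086, so -0.003s = -0.086 and s = 28.6667.
Then α = 0.54×28.6667 = 15.48 and β = s−α = 13.19.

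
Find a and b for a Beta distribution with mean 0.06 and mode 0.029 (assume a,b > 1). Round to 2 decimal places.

a = 1.82, b = 28.56

Let s = a+b. Mean gives a = μs = 0.06s; mode gives (a−1)/(s−2) = 0.029.
Substituting: 0.06s − 1 = 0.029(s−2) = 0.029s − 0.058, so 0.031s = 0.942 and s = 30.3871.
Then a = 0.06×30.3871 = 1.82 and b = s−a = 28.56.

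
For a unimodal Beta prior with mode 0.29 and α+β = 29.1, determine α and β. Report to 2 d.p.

For α,β>1 the mode is (α−1)/(α+β−2), so α = mode·(κ−2)+1 = 0.29×27.1+1 = 8.86.
And β = (1−mode)·(κ−2)+1 = 0.71×27.1+1 = 20.24.

α = 8.86, β = 20.24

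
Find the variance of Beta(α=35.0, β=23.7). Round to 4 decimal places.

0.0040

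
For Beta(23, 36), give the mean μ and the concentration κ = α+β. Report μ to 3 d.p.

κ = α+β = 23+36 = 59; μ = α/κ = 23/59 = 0.390.

μ = 0.390, κ = 59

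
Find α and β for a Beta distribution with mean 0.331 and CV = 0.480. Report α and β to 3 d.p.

α = 2.573, β = 5.200

σ = CV·μ = 0.480×0.331 = 0.15888, so σ² = 0.025243.
s+1 = μ(1−μ)/σ² = 0.221439/0.025243 = 8.7723, so s = α+β = 7.7723.
α = μs = 2.573, β = (1−μ)s = 5.200.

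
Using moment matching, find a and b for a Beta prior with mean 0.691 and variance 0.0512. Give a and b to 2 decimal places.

a = 2.19, b = 0.98

Write ν = a+b; then a = μν and Var = μ(1−μ)/(ν+1).
ν = μ(1−μ)/Var − 1 = 0.213519/0.0512 − 1 = 3.1703.
a = 0.691·3.1703 = 2.19, b = 0.309·3.1703 = 0.98.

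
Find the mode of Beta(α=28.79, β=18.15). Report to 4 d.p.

The density x^(α−1)(1−x)^(β−1) is maximised at (α−1)/(α+β−2) = 27.79/44.94 = 0.6184.

0.6184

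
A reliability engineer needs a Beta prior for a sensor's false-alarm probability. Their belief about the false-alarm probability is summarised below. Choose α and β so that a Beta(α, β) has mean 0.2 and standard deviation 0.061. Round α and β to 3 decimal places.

Variance = 0.061² = 0.003721. The moment-matching identity α+β = μ(1−μ)/Var − 1 gives
α+β = 0.16/0.003721 − 1 = 41.9992, so α = μ·41.9992 = 8.400 and β = (1−μ)·41.9992 = 33.599.

α = 8.400, β = 33.599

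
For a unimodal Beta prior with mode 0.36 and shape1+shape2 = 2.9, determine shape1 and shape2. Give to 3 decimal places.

shape1 = 1.324, shape2 = 1.576

For shape1,shape2>1 the mode is (shape1−1)/(shape1+shape2−2), so shape1 = mode·(κ−2)+1 = 0.36×0.9+1 = 1.324.
And shape2 = (1−mode)·(κ−2)+1 = 0.64×0.9+1 = 1.576.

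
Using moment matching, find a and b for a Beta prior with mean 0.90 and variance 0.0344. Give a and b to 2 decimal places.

Write ν = a+b; then a = μν and Var = μ(1−μ)/(ν+1).
ν = μ(1−μ)/Var − 1 = 0.0900/0.0344 − 1 = 1.6163.
a = 0.90·1.6163 = 1.45, b = 0.10·1.6163 = 0.16.

a = 1.45, b = 0.16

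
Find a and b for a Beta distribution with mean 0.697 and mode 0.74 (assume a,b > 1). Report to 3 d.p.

a = 7.780, b = 3.382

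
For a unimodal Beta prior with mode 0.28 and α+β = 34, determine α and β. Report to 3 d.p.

Mode = (α−1)/(κ−2) with κ = α+β, so α−1 = 0.28·32 = 8.960.
α = 9.960; β = κ − α = 24.040.

α = 9.960, β = 24.040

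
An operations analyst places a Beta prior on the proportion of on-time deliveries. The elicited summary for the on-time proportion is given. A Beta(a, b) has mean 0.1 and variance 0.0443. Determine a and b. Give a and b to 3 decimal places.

Let s = a+b. The Beta variance is μ(1−μ)/(s+1).
So s+1 = μ(1−μ)/σ² = (0.1×0.9)/0.0443 = 0.09/0.0443 = 2.0316, giving s = 1.0316.
Then a = μs = 0.1×1.0316 = 0.103 and b = (1−μ)s = 0.9×1.0316 = 0.928.

a = 0.103, b = 0.928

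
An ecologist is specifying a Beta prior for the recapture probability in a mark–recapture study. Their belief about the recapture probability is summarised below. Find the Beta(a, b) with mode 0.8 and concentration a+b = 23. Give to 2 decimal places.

a = 17.80, b = 5.20

Since the density peak of Beta(a,b) is at (a−1)/(a+b−2),
a = 1 + 0.8(23−2) = 17.80 and b = 23 − 17.80 = 5.20.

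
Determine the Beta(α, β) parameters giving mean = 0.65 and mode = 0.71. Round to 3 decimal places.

α = 4.550, β = 2.450

Let s = α+β. Mean gives α = μs = 0.65s; mode gives (α−1)/(s−2) = 0.71.
Substituting: 0.65s − 1 = 0.71(s−2) = 0.71s − 1.42, so -0.06s = -0.42 and s = 7.0000.
Then α = 0.65×7.0000 = 4.550 and β = s−α = 2.450.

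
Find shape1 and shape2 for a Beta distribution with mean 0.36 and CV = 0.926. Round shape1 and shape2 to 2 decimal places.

shape1 = 0.39, shape2 = 0.69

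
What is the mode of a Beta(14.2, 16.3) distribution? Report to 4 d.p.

The density x^(α−1)(1−x)^(β−1) is maximised at (α−1)/(α+β−2) = 13.2/28.5 = 0.4632.

0.4632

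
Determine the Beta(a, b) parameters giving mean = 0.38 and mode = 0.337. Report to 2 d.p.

Let s = a+b. Mean gives a = μs = 0.38s; mode gives (a−1)/(s−2) = 0.337.
Substituting: 0.38s − 1 = 0.337(s−2) = 0.337s − 0.674, so 0.043s = 0.326 and s = 7.5814.
Then a = 0.38×7.5814 = 2.88 and b = s−a = 4.70.

a = 2.88, b = 4.70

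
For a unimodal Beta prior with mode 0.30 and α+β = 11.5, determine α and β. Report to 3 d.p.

α = 3.850, β = 7.650

For α,β>1 the mode is (α−1)/(α+β−2), so α = mode·(κ−2)+1 = 0.30×9.5+1 = 3.850.
And β = (1−mode)·(κ−2)+1 = 0.70×9.5+1 = 7.650.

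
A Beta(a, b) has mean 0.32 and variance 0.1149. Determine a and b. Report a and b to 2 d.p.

a = 0.29, b = 0.61

By moment matching, a+b = μ(1−μ)/σ² − 1 = (0.32·0.68)/0.1149 − 1 = 1.8938 − 1 = 0.8938.
Since a/(a+b) = μ, a = 0.32·0.8938 = 0.29 and b = 0.68·0.8938 = 0.61.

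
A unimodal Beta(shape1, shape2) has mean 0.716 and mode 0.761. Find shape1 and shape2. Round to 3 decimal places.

shape1 = 8.306, shape2 = 3.294

Let s = shape1+shape2. Mean gives shape1 = μs = 0.716s; mode gives (shape1−1)/(s−2) = 0.761.
Substituting: 0.716s − 1 = 0.761(s−2) = 0.761s − 1.522, so -0.045s = -0.522 and s = 11.6000.
Then shape1 = 0.716×11.6000 = 8.306 and shape2 = s−shape1 = 3.294.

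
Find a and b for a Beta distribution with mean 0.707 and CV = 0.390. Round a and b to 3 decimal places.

a = 1.219, b = 0.505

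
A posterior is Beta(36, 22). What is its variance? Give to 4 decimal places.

0.0040

Var = αβ/[(α+β)²(α+β+1)] = (36×22)/(58²×59) = 792/198476 = 0.0040.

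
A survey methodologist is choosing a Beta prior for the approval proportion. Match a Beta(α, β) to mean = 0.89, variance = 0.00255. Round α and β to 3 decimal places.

Write ν = α+β; then α = μν and Var = μ(1−μ)/(ν+1).
ν = μ(1−μ)/Var − 1 = 0.0979/0.00255 − 1 = 37.3922.
α = 0.89·37.3922 = 33.279, β = 0.11·37.3922 = 4.113.

α = 33.279, β = 4.113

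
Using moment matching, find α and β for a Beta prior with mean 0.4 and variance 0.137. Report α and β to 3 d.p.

Let s = α+β. The Beta variance is μ(1−μ)/(s+1).
So s+1 = μ(1−μ)/σ² = (0.4×0.6)/0.137 = 0.24/0.137 = 1.7518, giving s = 0.7518.
Then α = μs = 0.4×0.7518 = 0.301 and β = (1−μ)s = 0.6×0.7518 = 0.451.

α = 0.301, β = 0.451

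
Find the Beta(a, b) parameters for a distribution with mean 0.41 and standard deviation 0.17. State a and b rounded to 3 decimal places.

a = 3.022, b = 4.348

First σ² = 0.0289. Setting a = μn, b = (1−μ)n with n = a+b,
μ(1−μ)/(n+1) = 0.0289 ⇒ n+1 = 0.2419/0.0289 = 8.3702 ⇒ n = 7.3702.
Hence a = 0.41×7.3702 = 3.022, b = 0.59×7.3702 = 4.348.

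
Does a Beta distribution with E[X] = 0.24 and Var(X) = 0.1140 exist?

Yes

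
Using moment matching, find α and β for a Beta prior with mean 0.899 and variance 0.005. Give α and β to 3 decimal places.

α = 15.427, β = 1.733

Write ν = α+β; then α = μν and Var = μ(1−μ)/(ν+1).
ν = μ(1−μ)/Var − 1 = 0.090799/0.005 − 1 = 17.1598.
α = 0.899·17.1598 = 15.427, β = 0.101·17.1598 = 1.733.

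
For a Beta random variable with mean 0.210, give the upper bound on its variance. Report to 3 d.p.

0.166

Var = μ(1−μ)/(α+β+1), which approaches μ(1−μ) as α+β → 0.
So the supremum is μ(1−μ) = 0.210×0.790 = 0.166.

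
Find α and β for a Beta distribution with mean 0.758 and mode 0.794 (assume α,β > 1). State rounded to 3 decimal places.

α = 12.381, β = 3.953

With s = α+β: μ = α/s and mode = (α−1)/(s−2). Eliminating α = μs,
μs − 1 = m(s−2) ⇒ s(μ−m) = 1−2m ⇒ s = -0.588/-0.036 = 16.3333.
So α = μs = 12.381, β = (1−μ)s = 3.953.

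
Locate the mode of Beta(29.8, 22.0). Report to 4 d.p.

0.5783

With α,β > 1, mode = (α−1)/(α+β−2) = 28.8/49.8 = 0.5783.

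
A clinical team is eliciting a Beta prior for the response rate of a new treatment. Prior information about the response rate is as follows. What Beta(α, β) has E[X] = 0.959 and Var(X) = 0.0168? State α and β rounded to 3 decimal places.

By moment matching, α+β = μ(1−μ)/σ² − 1 = (0.959·0.041)/0.0168 − 1 = 2.3404 − 1 = 1.3404.
Since α/(α+β) = μ, α = 0.959·1.3404 = 1.285 and β = 0.041·1.3404 = 0.055.

α = 1.285, β = 0.055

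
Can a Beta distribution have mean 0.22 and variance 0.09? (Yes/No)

For any Beta, Var(X) < E[X]·(1−E[X]).
Here μ(1−μ) = 0.22×0.78 = 0.1716, and 0.09 < 0.1716.

Yes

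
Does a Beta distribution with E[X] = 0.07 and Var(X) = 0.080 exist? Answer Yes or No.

The Beta variance bound is σ² < μ(1−μ).
Here μ(1−μ) = 0.07×0.93 = 0.0651, and 0.080 ≥ 0.0651.

No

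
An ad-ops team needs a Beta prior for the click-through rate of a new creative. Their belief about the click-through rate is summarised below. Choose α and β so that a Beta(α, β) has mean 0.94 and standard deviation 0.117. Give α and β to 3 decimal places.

α = 2.933, β = 0.187

Variance = 0.117² = 0.013689. The moment-matching identity α+β = μ(1−μ)/Var − 1 gives
α+β = 0.0564/0.013689 − 1 = 3.1201, so α = μ·3.1201 = 2.933 and β = (1−μ)·3.1201 = 0.187.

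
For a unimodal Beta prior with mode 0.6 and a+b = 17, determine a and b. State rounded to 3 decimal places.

Since the density peak of Beta(a,b) is at (a−1)/(a+b−2),
a = 1 + 0.6(17−2) = 10.000 and b = 17 − 10.000 = 7.000.

a = 10.000, b = 7.000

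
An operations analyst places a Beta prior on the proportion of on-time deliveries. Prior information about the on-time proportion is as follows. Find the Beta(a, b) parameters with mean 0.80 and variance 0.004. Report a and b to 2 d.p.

By moment matching, a+b = μ(1−μ)/σ² − 1 = (0.80·0.20)/0.004 − 1 = 40.0000 − 1 = 39.0000.
Since a/(a+b) = μ, a = 0.80·39.0000 = 31.20 and b = 0.20·39.0000 = 7.80.

a = 31.20, b = 7.80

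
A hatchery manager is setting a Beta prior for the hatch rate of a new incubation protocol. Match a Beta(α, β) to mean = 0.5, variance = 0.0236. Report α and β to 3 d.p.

Let s = α+β. The Beta variance is μ(1−μ)/(s+1).
So s+1 = μ(1−μ)/σ² = (0.5×0.5)/0.0236 = 0.25/0.0236 = 10.5932, giving s = 9.5932.
Then α = μs = 0.5×9.5932 = 4.797 and β = (1−μ)s = 0.5×9.5932 = 4.797.

α = 4.797, β = 4.797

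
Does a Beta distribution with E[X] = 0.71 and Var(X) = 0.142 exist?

Yes

A Beta with mean μ has variance μ(1−μ)/(α+β+1) < μ(1−μ).
Here μ(1−μ) = 0.71×0.29 = 0.2059, and 0.142 < 0.2059.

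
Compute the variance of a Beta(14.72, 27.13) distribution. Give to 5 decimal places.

0.00532

α+β = 41.85 and αβ = 399.3536, so Var = αβ/[(α+β)²(α+β+1)] = 399.3536/75048.454125 = 0.00532.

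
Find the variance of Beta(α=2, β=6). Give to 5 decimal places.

μ = 2/8 = 0.250000; Var = μ(1−μ)/(α+β+1) = 0.1875000/9 = 0.02083.

0.02083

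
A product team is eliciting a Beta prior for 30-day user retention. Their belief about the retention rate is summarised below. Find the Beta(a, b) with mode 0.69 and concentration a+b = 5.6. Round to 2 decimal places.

Since the density peak of Beta(a,b) is at (a−1)/(a+b−2),
a = 1 + 0.69(5.6−2) = 3.48 and b = 5.6 − 3.48 = 2.12.

a = 3.48, b = 2.12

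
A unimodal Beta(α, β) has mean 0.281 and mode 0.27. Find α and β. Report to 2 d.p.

α = 11.75, β = 30.07

Let s = α+β. Mean gives α = μs = 0.281s; mode gives (α−1)/(s−2) = 0.27.
Substituting: 0.281s − 1 = 0.27(s−2) = 0.27s − 0.54, so 0.011s = 0.46 and s = 41.8182.
Then α = 0.281×41.8182 = 11.75 and β = s−α = 30.07.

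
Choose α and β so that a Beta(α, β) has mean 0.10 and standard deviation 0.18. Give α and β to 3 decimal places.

α = 0.178, β = 1.600

Variance = 0.18² = 0.0324. The moment-matching identity α+β = μ(1−μ)/Var − 1 gives
α+β = 0.0900/0.0324 − 1 = 1.7778, so α = μ·1.7778 = 0.178 and β = (1−μ)·1.7778 = 1.600.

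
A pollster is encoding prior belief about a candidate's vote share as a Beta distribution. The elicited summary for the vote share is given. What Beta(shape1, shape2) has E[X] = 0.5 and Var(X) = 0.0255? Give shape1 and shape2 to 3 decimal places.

Let s = shape1+shape2. The Beta variance is μ(1−μ)/(s+1).
So s+1 = μ(1−μ)/σ² = (0.5×0.5)/0.0255 = 0.25/0.0255 = 9.8039, giving s = 8.8039.
Then shape1 = μs = 0.5×8.8039 = 4.402 and shape2 = (1−μ)s = 0.5×8.8039 = 4.402.

shape1 = 4.402, shape2 = 4.402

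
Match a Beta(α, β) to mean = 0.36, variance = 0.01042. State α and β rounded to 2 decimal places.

α = 7.60, β = 13.51

Let s = α+β. The Beta variance is μ(1−μ)/(s+1).
So s+1 = μ(1−μ)/σ² = (0.36×0.64)/0.01042 = 0.2304/0.01042 = 22.1113, giving s = 21.1113.
Then α = μs = 0.36×21.1113 = 7.60 and β = (1−μ)s = 0.64×21.1113 = 13.51.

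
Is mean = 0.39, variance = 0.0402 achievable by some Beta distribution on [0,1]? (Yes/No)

Yes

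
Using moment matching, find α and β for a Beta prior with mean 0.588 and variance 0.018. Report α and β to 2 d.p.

Write ν = α+β; then α = μν and Var = μ(1−μ)/(ν+1).
ν = μ(1−μ)/Var − 1 = 0.242256/0.018 − 1 = 12.4587.
α = 0.588·12.4587 = 7.33, β = 0.412·12.4587 = 5.13.

α = 7.33, β = 5.13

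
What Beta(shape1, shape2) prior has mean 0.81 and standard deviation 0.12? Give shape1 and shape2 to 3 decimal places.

shape1 = 7.847, shape2 = 1.841

First σ² = 0.0144. Setting shape1 = μn, shape2 = (1−μ)n with n = shape1+shape2,
μ(1−μ)/(n+1) = 0.0144 ⇒ n+1 = 0.1539/0.0144 = 10.6875 ⇒ n = 9.6875.
Hence shape1 = 0.81×9.6875 = 7.847, shape2 = 0.19×9.6875 = 1.841.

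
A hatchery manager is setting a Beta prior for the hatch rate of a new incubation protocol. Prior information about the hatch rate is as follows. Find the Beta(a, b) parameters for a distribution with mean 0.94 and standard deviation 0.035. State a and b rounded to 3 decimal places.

a = 42.338, b = 2.702

First σ² = 0.001225. Setting a = μn, b = (1−μ)n with n = a+b,
μ(1−μ)/(n+1) = 0.001225 ⇒ n+1 = 0.0564/0.001225 = 46.0408 ⇒ n = 45.0408.
Hence a = 0.94×45.0408 = 42.338, b = 0.06×45.0408 = 2.702.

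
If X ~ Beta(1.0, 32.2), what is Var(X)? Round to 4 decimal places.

α+β = 33.2 and αβ = 32.20, so Var = αβ/[(α+β)²(α+β+1)] = 32.20/37696.608 = 0.0009.

0.0009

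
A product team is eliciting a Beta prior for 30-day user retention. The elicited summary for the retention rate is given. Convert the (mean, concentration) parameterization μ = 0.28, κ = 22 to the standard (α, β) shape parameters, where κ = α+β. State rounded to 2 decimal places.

α = 6.16, β = 15.84

α = μκ = 0.28×22 = 6.16 and β = (1−μ)κ = 0.72×22 = 15.84.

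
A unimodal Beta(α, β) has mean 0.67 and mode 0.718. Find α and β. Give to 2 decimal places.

α = 6.09, β = 3.00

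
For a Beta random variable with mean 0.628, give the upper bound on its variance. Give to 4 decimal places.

0.2336

For fixed mean μ the Beta variance is μ(1−μ)/(α+β+1), increasing as α+β decreases.
Its least upper bound (not attained) is μ(1−μ) = 0.628·0.372 = 0.2336.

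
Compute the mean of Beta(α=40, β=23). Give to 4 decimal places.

E[X] = α/(α+β) = 40/63 = 0.6349.

0.6349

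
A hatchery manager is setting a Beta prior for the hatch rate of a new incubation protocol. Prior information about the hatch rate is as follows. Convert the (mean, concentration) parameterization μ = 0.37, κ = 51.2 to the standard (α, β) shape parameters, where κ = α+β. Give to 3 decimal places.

α = 18.944, β = 32.256

α = μκ = 0.37×51.2 = 18.944 and β = (1−μ)κ = 0.63×51.2 = 32.256.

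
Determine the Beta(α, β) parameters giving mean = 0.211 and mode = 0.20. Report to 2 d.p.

α = 11.51, β = 43.04

Let s = α+β. Mean gives α = μs = 0.211s; mode gives (α−1)/(s−2) = 0.20.
Substituting: 0.211s − 1 = 0.20(s−2) = 0.20s − 0.40, so 0.011s = 0.60 and s = 54.5455.
Then α = 0.211×54.5455 = 11.51 and β = s−α = 43.04.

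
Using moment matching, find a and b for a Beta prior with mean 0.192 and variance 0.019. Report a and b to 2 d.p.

a = 1.38, b = 5.79

Write ν = a+b; then a = μν and Var = μ(1−μ)/(ν+1).
ν = μ(1−μ)/Var − 1 = 0.155136/0.019 − 1 = 7.1651.
a = 0.192·7.1651 = 1.38, b = 0.808·7.1651 = 5.79.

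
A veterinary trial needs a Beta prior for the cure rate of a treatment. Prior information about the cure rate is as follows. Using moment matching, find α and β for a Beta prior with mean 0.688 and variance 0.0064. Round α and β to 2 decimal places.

Let s = α+β. The Beta variance is μ(1−μ)/(s+1).
So s+1 = μ(1−μ)/σ² = (0.688×0.312)/0.0064 = 0.214656/0.0064 = 33.5400, giving s = 32.5400.
Then α = μs = 0.688×32.5400 = 22.39 and β = (1−μ)s = 0.312×32.5400 = 10.15.

α = 22.39, β = 10.15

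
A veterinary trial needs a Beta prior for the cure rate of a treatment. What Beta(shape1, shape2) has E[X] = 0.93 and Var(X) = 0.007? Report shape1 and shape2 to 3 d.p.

shape1 = 7.719, shape2 = 0.581

Write ν = shape1+shape2; then shape1 = μν and Var = μ(1−μ)/(ν+1).
ν = μ(1−μ)/Var − 1 = 0.0651/0.007 − 1 = 8.3000.
shape1 = 0.93·8.3000 = 7.719, shape2 = 0.07·8.3000 = 0.581.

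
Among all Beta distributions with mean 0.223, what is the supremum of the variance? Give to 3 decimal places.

0.173

Var = μ(1−μ)/(α+β+1), which approaches μ(1−μ) as α+β → 0.
So the supremum is μ(1−μ) = 0.223×0.777 = 0.173.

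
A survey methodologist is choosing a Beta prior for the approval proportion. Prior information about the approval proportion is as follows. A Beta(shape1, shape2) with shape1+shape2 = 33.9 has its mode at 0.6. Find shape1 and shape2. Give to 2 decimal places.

shape1 = 20.14, shape2 = 13.76

Mode = (shape1−1)/(κ−2) with κ = shape1+shape2, so shape1−1 = 0.6·31.9 = 19.14.
shape1 = 20.14; shape2 = κ − shape1 = 13.76.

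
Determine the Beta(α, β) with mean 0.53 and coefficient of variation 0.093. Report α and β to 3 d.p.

α = 53.812, β = 47.720

σ = CV·μ = 0.093×0.53 = 0.04929, so σ² = 0.002430.
s+1 = μ(1−μ)/σ² = 0.2491/0.002430 = 102.5312, so s = α+β = 101.5312.
α = μs = 53.812, β = (1−μ)s = 47.720.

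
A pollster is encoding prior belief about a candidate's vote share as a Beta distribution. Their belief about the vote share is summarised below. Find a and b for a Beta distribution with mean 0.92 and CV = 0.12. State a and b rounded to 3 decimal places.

a = 4.636, b = 0.403

Var = (CV·μ)² = (0.12×0.92)² = 0.012188.
a+b = μ(1−μ)/Var − 1 = 0.0736/0.012188 − 1 = 5.0386.
Thus a = 0.92·5.0386 = 4.636 and b = 0.08·5.0386 = 0.403.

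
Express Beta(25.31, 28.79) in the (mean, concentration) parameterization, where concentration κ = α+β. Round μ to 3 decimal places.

μ = 0.468, κ = 54.10

κ = α+β = 25.31+28.79 = 54.10; μ = α/κ = 25.31/54.10 = 0.468.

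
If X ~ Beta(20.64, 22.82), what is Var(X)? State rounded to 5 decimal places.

0.00561

Var = αβ/[(α+β)²(α+β+1)] = (20.64×22.82)/(43.46²×44.46) = 471.0048/83974.785336 = 0.00561.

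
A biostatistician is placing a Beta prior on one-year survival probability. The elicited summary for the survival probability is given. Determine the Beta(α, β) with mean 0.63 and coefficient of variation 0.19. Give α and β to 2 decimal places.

α = 9.62, β = 5.65

Var = (CV·μ)² = (0.19×0.63)² = 0.014328.
α+β = μ(1−μ)/Var − 1 = 0.2331/0.014328 − 1 = 15.2687.
Thus α = 0.63·15.2687 = 9.62 and β = 0.37·15.2687 = 5.65.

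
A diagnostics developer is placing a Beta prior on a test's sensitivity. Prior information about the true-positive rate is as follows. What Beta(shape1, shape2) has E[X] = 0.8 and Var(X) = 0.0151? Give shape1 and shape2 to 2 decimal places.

Write ν = shape1+shape2; then shape1 = μν and Var = μ(1−μ)/(ν+1).
ν = μ(1−μ)/Var − 1 = 0.16/0.0151 − 1 = 9.5960.
shape1 = 0.8·9.5960 = 7.68, shape2 = 0.2·9.5960 = 1.92.

shape1 = 7.68, shape2 = 1.92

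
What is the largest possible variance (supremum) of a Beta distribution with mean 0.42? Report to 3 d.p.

0.244

Var = μ(1−μ)/(α+β+1), which approaches μ(1−μ) as α+β → 0.
So the supremum is μ(1−μ) = 0.42×0.58 = 0.244.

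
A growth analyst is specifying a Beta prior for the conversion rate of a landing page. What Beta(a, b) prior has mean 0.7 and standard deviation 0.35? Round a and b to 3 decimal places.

a = 0.500, b = 0.214

First σ² = 0.1225. Setting a = μn, b = (1−μ)n with n = a+b,
μ(1−μ)/(n+1) = 0.1225 ⇒ n+1 = 0.21/0.1225 = 1.7143 ⇒ n = 0.7143.
Hence a = 0.7×0.7143 = 0.500, b = 0.3×0.7143 = 0.214.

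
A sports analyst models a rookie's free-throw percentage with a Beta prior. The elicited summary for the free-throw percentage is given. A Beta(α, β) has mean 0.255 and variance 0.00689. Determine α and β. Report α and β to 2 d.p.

Let s = α+β. The Beta variance is μ(1−μ)/(s+1).
So s+1 = μ(1−μ)/σ² = (0.255×0.745)/0.00689 = 0.189975/0.00689 = 27.5726, giving s = 26.5726.
Then α = μs = 0.255×26.5726 = 6.78 and β = (1−μ)s = 0.745×26.5726 = 19.80.

α = 6.78, β = 19.80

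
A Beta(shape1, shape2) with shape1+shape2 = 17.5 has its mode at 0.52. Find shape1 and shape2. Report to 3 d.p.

Mode = (shape1−1)/(κ−2) with κ = shape1+shape2, so shape1−1 = 0.52·15.5 = 8.060.
shape1 = 9.060; shape2 = κ − shape1 = 8.440.

shape1 = 9.060, shape2 = 8.440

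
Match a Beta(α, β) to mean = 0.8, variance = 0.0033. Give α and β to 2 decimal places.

Let s = α+β. The Beta variance is μ(1−μ)/(s+1).
So s+1 = μ(1−μ)/σ² = (0.8×0.2)/0.0033 = 0.16/0.0033 = 48.4848, giving s = 47.4848.
Then α = μs = 0.8×47.4848 = 37.99 and β = (1−μ)s = 0.2×47.4848 = 9.50.

α = 37.99, β = 9.50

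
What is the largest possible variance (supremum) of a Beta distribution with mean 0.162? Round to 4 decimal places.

Var = μ(1−μ)/(α+β+1), which approaches μ(1−μ) as α+β → 0.
So the supremum is μ(1−μ) = 0.162×0.838 = 0.1358.

0.1358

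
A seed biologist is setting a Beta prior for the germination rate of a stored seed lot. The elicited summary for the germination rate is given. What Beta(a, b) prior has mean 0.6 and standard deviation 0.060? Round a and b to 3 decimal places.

Variance = 0.060² = 0.003600. The moment-matching identity a+b = μ(1−μ)/Var − 1 gives
a+b = 0.24/0.003600 − 1 = 65.6667, so a = μ·65.6667 = 39.400 and b = (1−μ)·65.6667 = 26.267.

a = 39.400, b = 26.267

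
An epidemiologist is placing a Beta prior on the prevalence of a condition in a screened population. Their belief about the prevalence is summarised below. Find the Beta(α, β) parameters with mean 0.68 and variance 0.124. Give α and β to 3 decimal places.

By moment matching, α+β = μ(1−μ)/σ² − 1 = (0.68·0.32)/0.124 − 1 = 1.7548 − 1 = 0.7548.
Since α/(α+β) = μ, α = 0.68·0.7548 = 0.513 and β = 0.32·0.7548 = 0.242.

α = 0.513, β = 0.242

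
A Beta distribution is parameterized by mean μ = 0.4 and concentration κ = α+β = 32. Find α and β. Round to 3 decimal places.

α = 12.800, β = 19.200

Split κ in proportion μ : (1−μ): α = 0.4·32 = 12.800, β = 32 − 12.800 = 19.200.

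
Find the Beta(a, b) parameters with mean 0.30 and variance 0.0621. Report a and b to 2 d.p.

Let s = a+b. The Beta variance is μ(1−μ)/(s+1).
So s+1 = μ(1−μ)/σ² = (0.30×0.70)/0.0621 = 0.2100/0.0621 = 3.3816, giving s = 2.3816.
Then a = μs = 0.30×2.3816 = 0.71 and b = (1−μ)s = 0.70×2.3816 = 1.67.

a = 0.71, b = 1.67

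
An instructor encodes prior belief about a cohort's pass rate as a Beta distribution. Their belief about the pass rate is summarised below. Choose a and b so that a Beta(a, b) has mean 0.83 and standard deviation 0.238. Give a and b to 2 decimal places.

a = 1.24, b = 0.25

Variance = 0.238² = 0.056644. The moment-matching identity a+b = μ(1−μ)/Var − 1 gives
a+b = 0.1411/0.056644 − 1 = 1.4910, so a = μ·1.4910 = 1.24 and b = (1−μ)·1.4910 = 0.25.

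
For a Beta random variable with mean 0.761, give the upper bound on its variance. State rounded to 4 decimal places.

For fixed mean μ the Beta variance is μ(1−μ)/(α+β+1), increasing as α+β decreases.
Its least upper bound (not attained) is μ(1−μ) = 0.761·0.239 = 0.1819.

0.1819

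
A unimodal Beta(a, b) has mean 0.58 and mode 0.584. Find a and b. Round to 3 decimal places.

With s = a+b: μ = a/s and mode = (a−1)/(s−2). Eliminating a = μs,
μs − 1 = m(s−2) ⇒ s(μ−m) = 1−2m ⇒ s = -0.168/-0.004 = 42.0000.
So a = μs = 24.360, b = (1−μ)s = 17.640.

a = 24.360, b = 17.640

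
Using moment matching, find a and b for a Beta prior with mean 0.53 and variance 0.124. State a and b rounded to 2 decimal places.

By moment matching, a+b = μ(1−μ)/σ² − 1 = (0.53·0.47)/0.124 − 1 = 2.0089 − 1 = 1.0089.
Since a/(a+b) = μ, a = 0.53·1.0089 = 0.53 and b = 0.47·1.0089 = 0.47.

a = 0.53, b = 0.47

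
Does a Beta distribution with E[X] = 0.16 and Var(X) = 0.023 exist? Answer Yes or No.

Yes

For any Beta, Var(X) < E[X]·(1−E[X]).
Here μ(1−μ) = 0.16×0.84 = 0.1344, and 0.023 < 0.1344.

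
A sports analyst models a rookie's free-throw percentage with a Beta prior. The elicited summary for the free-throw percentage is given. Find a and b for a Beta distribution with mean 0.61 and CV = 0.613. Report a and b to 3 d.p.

σ = CV·μ = 0.613×0.61 = 0.37393, so σ² = 0.139824.
s+1 = μ(1−μ)/σ² = 0.2379/0.139824 = 1.7014, so s = a+b = 0.7014.
a = μs = 0.428, b = (1−μ)s = 0.274.

a = 0.428, b = 0.274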